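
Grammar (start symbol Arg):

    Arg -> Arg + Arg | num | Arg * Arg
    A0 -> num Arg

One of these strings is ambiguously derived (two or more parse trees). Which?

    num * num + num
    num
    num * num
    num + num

num * num + num

num * num + num: 2 trees
num: 1 tree
num * num: 1 tree
num + num: 1 tree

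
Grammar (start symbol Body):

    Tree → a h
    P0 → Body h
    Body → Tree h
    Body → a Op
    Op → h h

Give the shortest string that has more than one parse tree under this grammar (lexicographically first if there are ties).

a h h

length 3: a h h has 2 parse trees

Two derivations of a h h:
  Body ⇒ Tree h ⇒ a h h
  Body ⇒ a Op ⇒ a h h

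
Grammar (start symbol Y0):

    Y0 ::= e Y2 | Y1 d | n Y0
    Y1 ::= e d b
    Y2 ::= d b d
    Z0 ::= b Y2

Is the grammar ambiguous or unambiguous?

Ambiguous

Witness: e d b d

Derivation 1: Y0 ⇒ e Y2 ⇒ e d b d
Derivation 2: Y0 ⇒ Y1 d ⇒ e d b d

Two distinct leftmost derivations for the same string.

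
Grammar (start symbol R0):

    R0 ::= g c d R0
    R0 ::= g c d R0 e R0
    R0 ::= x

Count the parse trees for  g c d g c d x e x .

2

Parse trees for g c d g c d x e x:
  [R0 g c d [R0 g c d [R0 x] e [R0 x]]]
  [R0 g c d [R0 g c d [R0 x]] e [R0 x]]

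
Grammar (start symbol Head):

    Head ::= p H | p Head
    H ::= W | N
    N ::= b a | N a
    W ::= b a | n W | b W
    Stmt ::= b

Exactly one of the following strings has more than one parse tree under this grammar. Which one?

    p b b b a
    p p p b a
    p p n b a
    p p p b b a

p p p b a

p b b b a: 1 tree
p p p b a: 2 trees
p p n b a: 1 tree
p p p b b a: 1 tree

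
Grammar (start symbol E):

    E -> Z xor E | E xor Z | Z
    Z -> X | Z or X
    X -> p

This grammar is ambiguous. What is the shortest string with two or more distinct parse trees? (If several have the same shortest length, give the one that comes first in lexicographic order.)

p xor p

length 1: no string has ≥2 trees
length 3: p xor p has 2 parse trees

Two derivations of p xor p:
  E ⇒ Z xor E ⇒ X xor E ⇒ p xor E ⇒ p xor Z ⇒ p xor X ⇒ p xor p
  E ⇒ E xor Z ⇒ Z xor Z ⇒ X xor Z ⇒ p xor Z ⇒ p xor X ⇒ p xor p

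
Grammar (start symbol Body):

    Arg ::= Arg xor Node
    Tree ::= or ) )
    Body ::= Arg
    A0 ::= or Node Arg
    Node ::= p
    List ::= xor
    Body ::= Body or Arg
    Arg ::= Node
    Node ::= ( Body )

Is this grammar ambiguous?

(List, Tree, A0 are unreachable from Body, so their rules don't affect L(Body).) This is a standard precedence ladder (Body over Arg over Node), with each level left-recursive on its own operator ('or' at Body, 'xor' at Arg). That structure is LR(1), hence unambiguous.

Unambiguous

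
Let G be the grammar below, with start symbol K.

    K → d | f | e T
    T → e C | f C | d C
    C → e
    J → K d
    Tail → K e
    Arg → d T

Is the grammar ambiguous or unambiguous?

Unambiguous

(J, Tail, Arg are unreachable from K, so their rules don't affect L(K).) Restricted to the reachable nonterminals, every rule has the form A → t or A → t B, and no two rules for the same A share a first terminal. The grammar encodes a DFA — one run per string.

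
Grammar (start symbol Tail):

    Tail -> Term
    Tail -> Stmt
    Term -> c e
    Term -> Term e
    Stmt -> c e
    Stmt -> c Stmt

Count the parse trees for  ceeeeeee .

1

Parse trees for ceeeeeee:
  [Tail [Term [Term [Term [Term [Term [Term [Term c e] e] e] e] e] e] e]]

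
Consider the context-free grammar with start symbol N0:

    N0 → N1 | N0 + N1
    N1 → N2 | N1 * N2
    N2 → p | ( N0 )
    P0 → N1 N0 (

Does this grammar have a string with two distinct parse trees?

Unambiguous

Only N0, N1, N2 are reachable from N0; ignoring the rest: This is a standard precedence ladder (N0 over N1 over N2), with each level left-recursive on its own operator ('+' at N0, '*' at N1). That structure is LR(1), hence unambiguous.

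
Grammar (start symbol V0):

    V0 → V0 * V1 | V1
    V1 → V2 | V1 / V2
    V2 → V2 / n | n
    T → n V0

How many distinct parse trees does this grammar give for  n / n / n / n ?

8

Parse trees for n / n / n / n:
  [V0 [V1 [V2 [V2 [V2 [V2 n] / n] / n] / n]]]
  [V0 [V1 [V1 [V2 n]] / [V2 [V2 [V2 n] / n] / n]]]
  [V0 [V1 [V1 [V2 [V2 n] / n]] / [V2 [V2 n] / n]]]
  [V0 [V1 [V1 [V1 [V2 n]] / [V2 n]] / [V2 [V2 n] / n]]]
  [V0 [V1 [V1 [V2 [V2 [V2 n] / n] / n]] / [V2 n]]]
  [V0 [V1 [V1 [V1 [V2 n]] / [V2 [V2 n] / n]] / [V2 n]]]
  [V0 [V1 [V1 [V1 [V2 [V2 n] / n]] / [V2 n]] / [V2 n]]]
  [V0 [V1 [V1 [V1 [V1 [V2 n]] / [V2 n]] / [V2 n]] / [V2 n]]]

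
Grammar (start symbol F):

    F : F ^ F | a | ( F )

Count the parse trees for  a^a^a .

2

Parse trees for a^a^a:
  [F [F a] ^ [F [F a] ^ [F a]]]
  [F [F [F a] ^ [F a]] ^ [F a]]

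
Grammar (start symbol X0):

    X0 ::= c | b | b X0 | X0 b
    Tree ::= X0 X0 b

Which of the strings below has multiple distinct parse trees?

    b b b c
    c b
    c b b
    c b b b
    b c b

b c b

b b b c: 1 tree
c b: 1 tree
c b b: 1 tree
c b b b: 1 tree
b c b: 2 trees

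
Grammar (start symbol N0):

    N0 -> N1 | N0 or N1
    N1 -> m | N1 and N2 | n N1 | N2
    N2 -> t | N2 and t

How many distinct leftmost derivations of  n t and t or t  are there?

3

Parse trees for n t and t or t:
  [N0 [N0 [N1 [N1 n [N1 [N2 t]]] and [N2 t]]] or [N1 [N2 t]]]
  [N0 [N0 [N1 n [N1 [N1 [N2 t]] and [N2 t]]]] or [N1 [N2 t]]]
  [N0 [N0 [N1 n [N1 [N2 [N2 t] and t]]]] or [N1 [N2 t]]]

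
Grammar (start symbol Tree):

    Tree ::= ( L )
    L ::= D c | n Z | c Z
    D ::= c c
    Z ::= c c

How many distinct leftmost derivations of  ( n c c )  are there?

Parse trees for ( n c c ):
  [Tree ( [L n [Z c c]] )]

1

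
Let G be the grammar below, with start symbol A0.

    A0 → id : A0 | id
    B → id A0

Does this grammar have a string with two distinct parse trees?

(B is unreachable from A0, so its rules don't affect L(A0).) The reachable grammar is A → atom sep A | atom. Each atom is followed by either the separator (recurse) or end-of-string (stop) — no choice point.

Unambiguous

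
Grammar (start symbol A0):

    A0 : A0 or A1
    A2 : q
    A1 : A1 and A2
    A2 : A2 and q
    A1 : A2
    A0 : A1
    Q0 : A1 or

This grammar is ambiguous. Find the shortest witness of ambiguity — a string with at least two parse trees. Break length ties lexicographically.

length 1: no string has ≥2 trees
length 3: q and q has 2 parse trees

Two derivations of q and q:
  A0 ⇒ A1 ⇒ A1 and A2 ⇒ A2 and A2 ⇒ q and A2 ⇒ q and q
  A0 ⇒ A1 ⇒ A2 ⇒ A2 and q ⇒ q and q

q and q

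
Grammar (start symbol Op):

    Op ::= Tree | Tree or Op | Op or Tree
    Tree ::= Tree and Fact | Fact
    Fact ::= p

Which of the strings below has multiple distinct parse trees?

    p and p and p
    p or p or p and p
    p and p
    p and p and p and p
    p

p and p and p: 1 tree
p or p or p and p: 4 trees
p and p: 1 tree
p and p and p and p: 1 tree
p: 1 tree

p or p or p and p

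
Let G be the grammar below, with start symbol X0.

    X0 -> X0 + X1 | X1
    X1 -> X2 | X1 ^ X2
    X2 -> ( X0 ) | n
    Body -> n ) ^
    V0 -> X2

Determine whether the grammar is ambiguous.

Unambiguous

(Body, V0 are unreachable from X0, so their rules don't affect L(X0).) This is a standard precedence ladder (X0 over X1 over X2), with each level left-recursive on its own operator ('+' at X0, '^' at X1). That structure is LR(1), hence unambiguous.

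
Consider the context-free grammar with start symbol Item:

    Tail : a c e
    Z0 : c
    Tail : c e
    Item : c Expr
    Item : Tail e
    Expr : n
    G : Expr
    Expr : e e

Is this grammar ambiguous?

Ambiguous

Witness: c e e

Derivation 1: Item ⇒ c Expr ⇒ c e e
Derivation 2: Item ⇒ Tail e ⇒ c e e

Two distinct leftmost derivations for the same string.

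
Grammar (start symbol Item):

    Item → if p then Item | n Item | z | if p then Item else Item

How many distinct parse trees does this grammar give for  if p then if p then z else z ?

2

Parse trees for if p then if p then z else z:
  [Item if p then [Item if p then [Item z] else [Item z]]]
  [Item if p then [Item if p then [Item z]] else [Item z]]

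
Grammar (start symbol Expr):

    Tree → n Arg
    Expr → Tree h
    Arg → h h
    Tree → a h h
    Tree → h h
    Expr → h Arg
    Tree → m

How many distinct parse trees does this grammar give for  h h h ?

Parse trees for h h h:
  [Expr [Tree h h] h]
  [Expr h [Arg h h]]

2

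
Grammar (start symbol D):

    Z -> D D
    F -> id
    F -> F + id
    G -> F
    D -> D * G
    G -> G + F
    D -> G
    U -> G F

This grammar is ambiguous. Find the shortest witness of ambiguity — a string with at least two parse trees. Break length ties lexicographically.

length 1: no string has ≥2 trees
length 3: id + id has 2 parse trees

Two derivations of id + id:
  D ⇒ G ⇒ F ⇒ F + id ⇒ id + id
  D ⇒ G ⇒ G + F ⇒ F + F ⇒ id + F ⇒ id + id

id + id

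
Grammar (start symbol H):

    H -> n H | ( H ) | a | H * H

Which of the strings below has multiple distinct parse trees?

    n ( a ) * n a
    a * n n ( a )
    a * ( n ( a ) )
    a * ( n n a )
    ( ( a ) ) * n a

n ( a ) * n a: 2 trees
a * n n ( a ): 1 tree
a * ( n ( a ) ): 1 tree
a * ( n n a ): 1 tree
( ( a ) ) * n a: 1 tree

n ( a ) * n a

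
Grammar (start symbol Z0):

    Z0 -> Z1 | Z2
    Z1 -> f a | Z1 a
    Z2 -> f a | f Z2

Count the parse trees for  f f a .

Parse trees for f f a:
  [Z0 [Z2 f [Z2 f a]]]

1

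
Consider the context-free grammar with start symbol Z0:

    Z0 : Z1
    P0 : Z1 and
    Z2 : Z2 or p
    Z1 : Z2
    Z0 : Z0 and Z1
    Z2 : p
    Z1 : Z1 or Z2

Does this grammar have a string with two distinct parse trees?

Witness: p or p

Derivation 1: Z0 ⇒ Z1 ⇒ Z2 ⇒ Z2 or p ⇒ p or p
Derivation 2: Z0 ⇒ Z1 ⇒ Z1 or Z2 ⇒ Z2 or Z2 ⇒ p or Z2 ⇒ p or p

Two distinct leftmost derivations for the same string.

Ambiguous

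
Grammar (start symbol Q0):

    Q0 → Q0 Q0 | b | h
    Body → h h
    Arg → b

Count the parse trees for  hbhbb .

14

Parse trees for hbhbb (showing first 6 of 14):
  [Q0 [Q0 h] [Q0 [Q0 b] [Q0 [Q0 h] [Q0 [Q0 b] [Q0 b]]]]]
  [Q0 [Q0 h] [Q0 [Q0 b] [Q0 [Q0 [Q0 h] [Q0 b]] [Q0 b]]]]
  [Q0 [Q0 h] [Q0 [Q0 [Q0 b] [Q0 h]] [Q0 [Q0 b] [Q0 b]]]]
  [Q0 [Q0 h] [Q0 [Q0 [Q0 b] [Q0 [Q0 h] [Q0 b]]] [Q0 b]]]
  [Q0 [Q0 h] [Q0 [Q0 [Q0 [Q0 b] [Q0 h]] [Q0 b]] [Q0 b]]]
  [Q0 [Q0 [Q0 h] [Q0 b]] [Q0 [Q0 h] [Q0 [Q0 b] [Q0 b]]]]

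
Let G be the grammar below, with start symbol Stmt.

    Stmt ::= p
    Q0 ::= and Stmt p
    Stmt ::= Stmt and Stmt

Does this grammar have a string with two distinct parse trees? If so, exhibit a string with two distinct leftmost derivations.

Witness: p and p and p

Derivation 1: Stmt ⇒ Stmt and Stmt ⇒ p and Stmt ⇒ p and Stmt and Stmt ⇒ p and p and Stmt ⇒ p and p and p
Derivation 2: Stmt ⇒ Stmt and Stmt ⇒ Stmt and Stmt and Stmt ⇒ p and Stmt and Stmt ⇒ p and p and Stmt ⇒ p and p and p

Two distinct leftmost derivations for the same string.

Ambiguous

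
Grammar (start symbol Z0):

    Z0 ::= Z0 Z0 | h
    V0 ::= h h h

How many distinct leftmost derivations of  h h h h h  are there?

Parse trees for h h h h h (showing first 6 of 14):
  [Z0 [Z0 h] [Z0 [Z0 h] [Z0 [Z0 h] [Z0 [Z0 h] [Z0 h]]]]]
  [Z0 [Z0 h] [Z0 [Z0 h] [Z0 [Z0 [Z0 h] [Z0 h]] [Z0 h]]]]
  [Z0 [Z0 h] [Z0 [Z0 [Z0 h] [Z0 h]] [Z0 [Z0 h] [Z0 h]]]]
  [Z0 [Z0 h] [Z0 [Z0 [Z0 h] [Z0 [Z0 h] [Z0 h]]] [Z0 h]]]
  [Z0 [Z0 h] [Z0 [Z0 [Z0 [Z0 h] [Z0 h]] [Z0 h]] [Z0 h]]]
  [Z0 [Z0 [Z0 h] [Z0 h]] [Z0 [Z0 h] [Z0 [Z0 h] [Z0 h]]]]

14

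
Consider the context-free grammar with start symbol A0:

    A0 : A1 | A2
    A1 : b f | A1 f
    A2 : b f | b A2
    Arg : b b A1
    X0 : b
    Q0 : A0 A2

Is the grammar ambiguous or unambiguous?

Ambiguous

Witness: b f

Derivation 1: A0 ⇒ A1 ⇒ b f
Derivation 2: A0 ⇒ A2 ⇒ b f

Two distinct leftmost derivations for the same string.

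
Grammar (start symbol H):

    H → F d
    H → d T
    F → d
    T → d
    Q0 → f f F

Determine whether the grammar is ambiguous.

Witness: d d

Derivation 1: H ⇒ F d ⇒ d d
Derivation 2: H ⇒ d T ⇒ d d

Two distinct leftmost derivations for the same string.

Ambiguous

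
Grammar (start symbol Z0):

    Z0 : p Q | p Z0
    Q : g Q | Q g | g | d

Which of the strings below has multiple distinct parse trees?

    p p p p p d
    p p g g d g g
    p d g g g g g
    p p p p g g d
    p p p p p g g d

p p g g d g g

p p p p p d: 1 tree
p p g g d g g: 6 trees
p d g g g g g: 1 tree
p p p p g g d: 1 tree
p p p p p g g d: 1 tree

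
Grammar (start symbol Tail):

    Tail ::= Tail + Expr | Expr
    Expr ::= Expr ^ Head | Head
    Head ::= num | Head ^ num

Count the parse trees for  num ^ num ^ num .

Parse trees for num ^ num ^ num:
  [Tail [Expr [Expr [Head num]] ^ [Head [Head num] ^ num]]]
  [Tail [Expr [Expr [Expr [Head num]] ^ [Head num]] ^ [Head num]]]
  [Tail [Expr [Expr [Head [Head num] ^ num]] ^ [Head num]]]
  [Tail [Expr [Head [Head [Head num] ^ num] ^ num]]]

4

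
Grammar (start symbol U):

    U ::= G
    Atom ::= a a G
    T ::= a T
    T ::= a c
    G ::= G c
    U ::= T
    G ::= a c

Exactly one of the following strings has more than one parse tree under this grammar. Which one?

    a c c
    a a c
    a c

a c

a c c: 1 tree
a a c: 1 tree
a c: 2 trees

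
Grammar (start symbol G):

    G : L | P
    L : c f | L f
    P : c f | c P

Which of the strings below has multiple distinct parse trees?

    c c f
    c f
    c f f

c f

c c f: 1 tree
c f: 2 trees
c f f: 1 tree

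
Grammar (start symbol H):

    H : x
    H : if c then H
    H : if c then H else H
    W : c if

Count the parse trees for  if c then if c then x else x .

2

Parse trees for if c then if c then x else x:
  [H if c then [H if c then [H x] else [H x]]]
  [H if c then [H if c then [H x]] else [H x]]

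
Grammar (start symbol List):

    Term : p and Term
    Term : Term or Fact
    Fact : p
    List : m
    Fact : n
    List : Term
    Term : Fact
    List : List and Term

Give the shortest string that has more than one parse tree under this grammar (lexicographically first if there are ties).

length 1: no string has ≥2 trees
length 3: p and n has 2 parse trees

Two derivations of p and n:
  List ⇒ Term ⇒ p and Term ⇒ p and Fact ⇒ p and n
  List ⇒ List and Term ⇒ Term and Term ⇒ Fact and Term ⇒ p and Term ⇒ p and Fact ⇒ p and n

p and n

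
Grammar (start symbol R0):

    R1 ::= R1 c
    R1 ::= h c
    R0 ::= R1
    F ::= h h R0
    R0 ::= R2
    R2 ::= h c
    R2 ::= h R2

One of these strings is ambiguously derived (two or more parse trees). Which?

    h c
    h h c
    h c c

h c: 2 trees
h h c: 1 tree
h c c: 1 tree

h c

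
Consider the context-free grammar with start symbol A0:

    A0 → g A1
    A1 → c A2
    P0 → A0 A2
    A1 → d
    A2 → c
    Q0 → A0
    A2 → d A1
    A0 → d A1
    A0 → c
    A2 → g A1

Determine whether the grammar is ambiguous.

(P0, Q0 are unreachable from A0, so their rules don't affect L(A0).) Restricted to the reachable nonterminals, every rule has the form A → t or A → t B, and no two rules for the same A share a first terminal. The grammar encodes a DFA — one run per string.

Unambiguous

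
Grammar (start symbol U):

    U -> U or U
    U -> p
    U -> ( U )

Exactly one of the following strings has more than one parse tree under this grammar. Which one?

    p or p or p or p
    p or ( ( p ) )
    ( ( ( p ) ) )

p or p or p or p: 5 trees
p or ( ( p ) ): 1 tree
( ( ( p ) ) ): 1 tree

p or p or p or p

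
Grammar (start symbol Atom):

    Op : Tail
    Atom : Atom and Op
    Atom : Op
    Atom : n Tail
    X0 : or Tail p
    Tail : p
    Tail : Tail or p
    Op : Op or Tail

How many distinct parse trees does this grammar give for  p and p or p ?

2

Parse trees for p and p or p:
  [Atom [Atom [Op [Tail p]]] and [Op [Tail [Tail p] or p]]]
  [Atom [Atom [Op [Tail p]]] and [Op [Op [Tail p]] or [Tail p]]]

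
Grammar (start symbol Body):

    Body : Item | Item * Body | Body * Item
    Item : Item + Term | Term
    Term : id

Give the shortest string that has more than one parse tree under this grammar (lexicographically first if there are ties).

length 1: no string has ≥2 trees
length 3: id * id has 2 parse trees

Two derivations of id * id:
  Body ⇒ Item * Body ⇒ Term * Body ⇒ id * Body ⇒ id * Item ⇒ id * Term ⇒ id * id
  Body ⇒ Body * Item ⇒ Item * Item ⇒ Term * Item ⇒ id * Item ⇒ id * Term ⇒ id * id

id * id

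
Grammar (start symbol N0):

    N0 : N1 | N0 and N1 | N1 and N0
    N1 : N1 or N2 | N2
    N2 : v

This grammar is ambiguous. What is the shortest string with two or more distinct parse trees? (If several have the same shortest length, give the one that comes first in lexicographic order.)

length 1: no string has ≥2 trees
length 3: v and v has 2 parse trees

Two derivations of v and v:
  N0 ⇒ N0 and N1 ⇒ N1 and N1 ⇒ N2 and N1 ⇒ v and N1 ⇒ v and N2 ⇒ v and v
  N0 ⇒ N1 and N0 ⇒ N2 and N0 ⇒ v and N0 ⇒ v and N1 ⇒ v and N2 ⇒ v and v

v and v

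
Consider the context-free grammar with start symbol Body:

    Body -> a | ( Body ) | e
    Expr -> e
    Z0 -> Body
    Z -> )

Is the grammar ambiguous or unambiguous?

(Expr, Z0, Z are unreachable from Body, so their rules don't affect L(Body).) Each string is a nest of matched brackets around a single atom. An opening bracket forces the recursive rule; an atom forces the base rule.

Unambiguous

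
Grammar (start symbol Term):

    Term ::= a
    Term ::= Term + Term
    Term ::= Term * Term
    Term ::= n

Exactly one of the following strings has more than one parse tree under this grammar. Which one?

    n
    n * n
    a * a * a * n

n: 1 tree
n * n: 1 tree
a * a * a * n: 5 trees

a * a * a * n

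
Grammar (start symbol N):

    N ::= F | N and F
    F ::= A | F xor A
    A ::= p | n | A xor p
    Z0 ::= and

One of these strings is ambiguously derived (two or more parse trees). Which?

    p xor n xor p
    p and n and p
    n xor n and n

p xor n xor p

p xor n xor p: 2 trees
p and n and p: 1 tree
n xor n and n: 1 tree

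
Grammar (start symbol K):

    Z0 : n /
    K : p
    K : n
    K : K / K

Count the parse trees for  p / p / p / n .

5

Parse trees for p / p / p / n:
  [K [K p] / [K [K p] / [K [K p] / [K n]]]]
  [K [K p] / [K [K [K p] / [K p]] / [K n]]]
  [K [K [K p] / [K p]] / [K [K p] / [K n]]]
  [K [K [K p] / [K [K p] / [K p]]] / [K n]]
  [K [K [K [K p] / [K p]] / [K p]] / [K n]]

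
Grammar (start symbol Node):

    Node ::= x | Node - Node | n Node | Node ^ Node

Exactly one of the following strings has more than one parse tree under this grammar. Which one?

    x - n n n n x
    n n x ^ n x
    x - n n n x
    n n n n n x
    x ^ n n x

n n x ^ n x

x - n n n n x: 1 tree
n n x ^ n x: 3 trees
x - n n n x: 1 tree
n n n n n x: 1 tree
x ^ n n x: 1 tree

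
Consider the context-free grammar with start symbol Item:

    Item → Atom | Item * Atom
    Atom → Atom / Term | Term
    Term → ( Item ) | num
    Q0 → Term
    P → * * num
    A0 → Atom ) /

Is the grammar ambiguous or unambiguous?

(Q0, P, A0 are unreachable from Item, so their rules don't affect L(Item).) The grammar is stratified — Item handles '*' (left-recursive), Atom handles '/', Term atoms. Each operator has a fixed associativity and precedence level, so every string has one parse.

Unambiguous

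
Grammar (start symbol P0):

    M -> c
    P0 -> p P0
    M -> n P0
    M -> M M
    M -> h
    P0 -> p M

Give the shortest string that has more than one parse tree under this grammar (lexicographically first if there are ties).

p c c c

length 2: no string has ≥2 trees
length 3: no string has ≥2 trees
length 4: p c c c has 2 parse trees

Two derivations of p c c c:
  P0 ⇒ p M ⇒ p M M ⇒ p c M ⇒ p c M M ⇒ p c c M ⇒ p c c c
  P0 ⇒ p M ⇒ p M M ⇒ p M M M ⇒ p c M M ⇒ p c c M ⇒ p c c c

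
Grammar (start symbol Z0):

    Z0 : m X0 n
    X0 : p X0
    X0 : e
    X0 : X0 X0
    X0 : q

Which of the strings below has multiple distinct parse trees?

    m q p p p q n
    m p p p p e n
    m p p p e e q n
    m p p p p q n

m p p p e e q n

m q p p p q n: 1 tree
m p p p p e n: 1 tree
m p p p e e q n: 14 trees
m p p p p q n: 1 tree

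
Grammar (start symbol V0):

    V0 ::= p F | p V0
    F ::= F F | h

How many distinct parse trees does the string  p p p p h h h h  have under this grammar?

5

Parse trees for p p p p h h h h:
  [V0 p [V0 p [V0 p [V0 p [F [F h] [F [F h] [F [F h] [F h]]]]]]]]
  [V0 p [V0 p [V0 p [V0 p [F [F h] [F [F [F h] [F h]] [F h]]]]]]]
  [V0 p [V0 p [V0 p [V0 p [F [F [F h] [F h]] [F [F h] [F h]]]]]]]
  [V0 p [V0 p [V0 p [V0 p [F [F [F h] [F [F h] [F h]]] [F h]]]]]]
  [V0 p [V0 p [V0 p [V0 p [F [F [F [F h] [F h]] [F h]] [F h]]]]]]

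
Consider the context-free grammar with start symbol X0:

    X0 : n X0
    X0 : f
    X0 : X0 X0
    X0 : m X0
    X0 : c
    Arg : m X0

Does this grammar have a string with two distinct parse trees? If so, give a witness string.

Witness: c c c

Derivation 1: X0 ⇒ X0 X0 ⇒ X0 X0 X0 ⇒ c X0 X0 ⇒ c c X0 ⇒ c c c
Derivation 2: X0 ⇒ X0 X0 ⇒ c X0 ⇒ c X0 X0 ⇒ c c X0 ⇒ c c c

Two distinct leftmost derivations for the same string.

Ambiguous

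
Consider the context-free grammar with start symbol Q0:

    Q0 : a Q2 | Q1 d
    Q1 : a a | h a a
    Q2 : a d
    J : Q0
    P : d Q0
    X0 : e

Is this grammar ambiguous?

Witness: a a d

Derivation 1: Q0 ⇒ a Q2 ⇒ a a d
Derivation 2: Q0 ⇒ Q1 d ⇒ a a d

Two distinct leftmost derivations for the same string.

Ambiguous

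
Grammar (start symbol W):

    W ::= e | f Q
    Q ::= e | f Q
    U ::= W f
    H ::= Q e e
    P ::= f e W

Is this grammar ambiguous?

(U, H, P are unreachable from W, so their rules don't affect L(W).) Restricted to the reachable nonterminals, every rule has the form A → t or A → t B, and no two rules for the same A share a first terminal. The grammar encodes a DFA — one run per string.

Unambiguous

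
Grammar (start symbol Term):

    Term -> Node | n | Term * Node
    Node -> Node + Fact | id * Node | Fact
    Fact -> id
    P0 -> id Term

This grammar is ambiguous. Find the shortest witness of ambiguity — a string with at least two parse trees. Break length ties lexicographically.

length 1: no string has ≥2 trees
length 3: id * id has 2 parse trees

Two derivations of id * id:
  Term ⇒ Node ⇒ id * Node ⇒ id * Fact ⇒ id * id
  Term ⇒ Term * Node ⇒ Node * Node ⇒ Fact * Node ⇒ id * Node ⇒ id * Fact ⇒ id * id

id * id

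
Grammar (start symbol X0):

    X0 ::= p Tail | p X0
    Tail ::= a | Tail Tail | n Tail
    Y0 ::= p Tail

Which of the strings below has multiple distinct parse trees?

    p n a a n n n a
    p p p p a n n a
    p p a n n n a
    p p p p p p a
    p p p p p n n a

p n a a n n n a

p n a a n n n a: 5 trees
p p p p a n n a: 1 tree
p p a n n n a: 1 tree
p p p p p p a: 1 tree
p p p p p n n a: 1 tree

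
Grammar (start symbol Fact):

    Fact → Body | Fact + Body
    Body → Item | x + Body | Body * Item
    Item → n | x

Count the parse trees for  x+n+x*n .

Parse trees for x+n+x*n:
  [Fact [Fact [Body x + [Body [Item n]]]] + [Body [Body [Item x]] * [Item n]]]
  [Fact [Fact [Fact [Body [Item x]]] + [Body [Item n]]] + [Body [Body [Item x]] * [Item n]]]

2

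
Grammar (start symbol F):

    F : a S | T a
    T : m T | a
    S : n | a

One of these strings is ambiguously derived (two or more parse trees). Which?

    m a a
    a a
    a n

a a

m a a: 1 tree
a a: 2 trees
a n: 1 tree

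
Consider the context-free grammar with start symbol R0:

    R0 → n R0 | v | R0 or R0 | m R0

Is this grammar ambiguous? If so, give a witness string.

Witness: m v or v

Derivation 1: R0 ⇒ R0 or R0 ⇒ m R0 or R0 ⇒ m v or R0 ⇒ m v or v
Derivation 2: R0 ⇒ m R0 ⇒ m R0 or R0 ⇒ m v or R0 ⇒ m v or v

Two distinct leftmost derivations for the same string.

Ambiguous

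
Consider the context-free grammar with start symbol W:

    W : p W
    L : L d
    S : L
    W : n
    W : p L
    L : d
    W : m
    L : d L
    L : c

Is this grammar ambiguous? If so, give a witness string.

Witness: p d d

Derivation 1: W ⇒ p L ⇒ p L d ⇒ p d d
Derivation 2: W ⇒ p L ⇒ p d L ⇒ p d d

Two distinct leftmost derivations for the same string.

Ambiguous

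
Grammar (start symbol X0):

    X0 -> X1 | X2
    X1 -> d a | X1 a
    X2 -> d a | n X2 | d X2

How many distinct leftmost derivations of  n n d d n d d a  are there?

1

Parse trees for n n d d n d d a:
  [X0 [X2 n [X2 n [X2 d [X2 d [X2 n [X2 d [X2 d a]]]]]]]]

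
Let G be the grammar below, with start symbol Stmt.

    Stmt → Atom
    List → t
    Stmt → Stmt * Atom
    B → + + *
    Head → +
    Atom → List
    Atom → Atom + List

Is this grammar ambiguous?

Unambiguous

Only Stmt, Atom, List are reachable from Stmt; ignoring the rest: The grammar is stratified — Stmt handles '*' (left-recursive), Atom handles '+', List atoms. Each operator has a fixed associativity and precedence level, so every string has one parse.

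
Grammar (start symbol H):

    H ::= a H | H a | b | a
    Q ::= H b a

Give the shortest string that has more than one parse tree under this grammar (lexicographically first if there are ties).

length 1: no string has ≥2 trees
length 2: a a has 2 parse trees

Two derivations of a a:
  H ⇒ a H ⇒ a a
  H ⇒ H a ⇒ a a

a a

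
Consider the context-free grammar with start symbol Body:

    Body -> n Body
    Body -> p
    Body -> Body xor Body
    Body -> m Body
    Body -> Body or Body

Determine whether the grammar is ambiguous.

Witness: m p or p

Derivation 1: Body ⇒ m Body ⇒ m Body or Body ⇒ m p or Body ⇒ m p or p
Derivation 2: Body ⇒ Body or Body ⇒ m Body or Body ⇒ m p or Body ⇒ m p or p

Two distinct leftmost derivations for the same string.

Ambiguous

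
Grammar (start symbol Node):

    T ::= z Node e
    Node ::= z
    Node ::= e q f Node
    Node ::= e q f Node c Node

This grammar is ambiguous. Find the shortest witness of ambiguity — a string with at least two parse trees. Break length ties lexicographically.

length 1: no string has ≥2 trees
length 4: no string has ≥2 trees
length 6: no string has ≥2 trees
length 7: no string has ≥2 trees
length 9: e q f e q f z c z has 2 parse trees

Two derivations of e q f e q f z c z:
  Node ⇒ e q f Node ⇒ e q f e q f Node c Node ⇒ e q f e q f z c Node ⇒ e q f e q f z c z
  Node ⇒ e q f Node c Node ⇒ e q f e q f Node c Node ⇒ e q f e q f z c Node ⇒ e q f e q f z c z

e q f e q f z c z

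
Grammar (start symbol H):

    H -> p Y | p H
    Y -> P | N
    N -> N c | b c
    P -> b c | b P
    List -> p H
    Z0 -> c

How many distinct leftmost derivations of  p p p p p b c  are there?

Parse trees for p p p p p b c:
  [H p [H p [H p [H p [H p [Y [P b c]]]]]]]
  [H p [H p [H p [H p [H p [Y [N b c]]]]]]]

2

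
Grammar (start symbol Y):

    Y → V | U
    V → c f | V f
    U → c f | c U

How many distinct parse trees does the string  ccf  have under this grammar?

1

Parse trees for ccf:
  [Y [U c [U c f]]]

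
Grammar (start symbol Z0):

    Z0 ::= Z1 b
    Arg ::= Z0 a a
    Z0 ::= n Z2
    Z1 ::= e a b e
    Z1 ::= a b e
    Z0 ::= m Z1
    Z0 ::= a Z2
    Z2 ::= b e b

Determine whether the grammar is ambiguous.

Ambiguous

Witness: a b e b

Derivation 1: Z0 ⇒ Z1 b ⇒ a b e b
Derivation 2: Z0 ⇒ a Z2 ⇒ a b e b

Two distinct leftmost derivations for the same string.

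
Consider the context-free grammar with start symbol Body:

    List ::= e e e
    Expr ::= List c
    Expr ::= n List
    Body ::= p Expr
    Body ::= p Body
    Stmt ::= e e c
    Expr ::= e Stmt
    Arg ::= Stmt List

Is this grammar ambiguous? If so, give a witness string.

Witness: p e e e c

Derivation 1: Body ⇒ p Expr ⇒ p List c ⇒ p e e e c
Derivation 2: Body ⇒ p Expr ⇒ p e Stmt ⇒ p e e e c

Two distinct leftmost derivations for the same string.

Ambiguous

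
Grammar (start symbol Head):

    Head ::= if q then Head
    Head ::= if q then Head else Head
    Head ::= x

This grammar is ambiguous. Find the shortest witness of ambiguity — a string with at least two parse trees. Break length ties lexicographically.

length 1: no string has ≥2 trees
length 4: no string has ≥2 trees
length 6: no string has ≥2 trees
length 7: no string has ≥2 trees
length 9: if q then if q then x else x has 2 parse trees

Two derivations of if q then if q then x else x:
  Head ⇒ if q then Head ⇒ if q then if q then Head else Head ⇒ if q then if q then x else Head ⇒ if q then if q then x else x
  Head ⇒ if q then Head else Head ⇒ if q then if q then Head else Head ⇒ if q then if q then x else Head ⇒ if q then if q then x else x

if q then if q then x else x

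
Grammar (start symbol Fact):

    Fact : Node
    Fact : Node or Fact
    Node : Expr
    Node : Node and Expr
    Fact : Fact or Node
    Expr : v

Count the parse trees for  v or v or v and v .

4

Parse trees for v or v or v and v:
  [Fact [Node [Expr v]] or [Fact [Node [Expr v]] or [Fact [Node [Node [Expr v]] and [Expr v]]]]]
  [Fact [Node [Expr v]] or [Fact [Fact [Node [Expr v]]] or [Node [Node [Expr v]] and [Expr v]]]]
  [Fact [Fact [Node [Expr v]] or [Fact [Node [Expr v]]]] or [Node [Node [Expr v]] and [Expr v]]]
  [Fact [Fact [Fact [Node [Expr v]]] or [Node [Expr v]]] or [Node [Node [Expr v]] and [Expr v]]]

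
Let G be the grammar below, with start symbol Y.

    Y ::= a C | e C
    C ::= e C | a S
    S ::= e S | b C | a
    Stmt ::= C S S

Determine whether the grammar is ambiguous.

(Stmt is unreachable from Y, so its rules don't affect L(Y).) Restricted to the reachable nonterminals, every rule has the form A → t or A → t B, and no two rules for the same A share a first terminal. The grammar encodes a DFA — one run per string.

Unambiguous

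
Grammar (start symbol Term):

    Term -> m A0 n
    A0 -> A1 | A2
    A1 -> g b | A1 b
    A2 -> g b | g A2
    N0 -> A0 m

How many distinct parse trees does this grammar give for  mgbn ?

2

Parse trees for mgbn:
  [Term m [A0 [A1 g b]] n]
  [Term m [A0 [A2 g b]] n]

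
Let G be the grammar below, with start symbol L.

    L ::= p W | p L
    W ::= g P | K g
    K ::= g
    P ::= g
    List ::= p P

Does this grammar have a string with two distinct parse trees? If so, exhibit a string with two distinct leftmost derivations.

Witness: p g g

Derivation 1: L ⇒ p W ⇒ p g P ⇒ p g g
Derivation 2: L ⇒ p W ⇒ p K g ⇒ p g g

Two distinct leftmost derivations for the same string.

Ambiguous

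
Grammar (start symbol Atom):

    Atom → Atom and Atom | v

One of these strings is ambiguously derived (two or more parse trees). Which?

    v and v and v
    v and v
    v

v and v and v

v and v and v: 2 trees
v and v: 1 tree
v: 1 tree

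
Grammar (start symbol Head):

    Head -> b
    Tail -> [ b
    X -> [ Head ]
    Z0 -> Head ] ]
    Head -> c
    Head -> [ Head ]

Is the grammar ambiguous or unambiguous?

(Z0, X, Tail are unreachable from Head, so their rules don't affect L(Head).) L(Head) is { openⁿ atom closeⁿ : n ≥ 0 }. The bracket depth fixes n, and the derivation is forced at every step.

Unambiguous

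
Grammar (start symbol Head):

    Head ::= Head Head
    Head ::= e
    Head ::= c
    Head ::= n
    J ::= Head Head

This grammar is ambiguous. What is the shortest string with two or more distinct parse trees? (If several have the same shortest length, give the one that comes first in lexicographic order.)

length 1: no string has ≥2 trees
length 2: no string has ≥2 trees
length 3: c c c has 2 parse trees

Two derivations of c c c:
  Head ⇒ Head Head ⇒ Head Head Head ⇒ c Head Head ⇒ c c Head ⇒ c c c
  Head ⇒ Head Head ⇒ c Head ⇒ c Head Head ⇒ c c Head ⇒ c c c

c c c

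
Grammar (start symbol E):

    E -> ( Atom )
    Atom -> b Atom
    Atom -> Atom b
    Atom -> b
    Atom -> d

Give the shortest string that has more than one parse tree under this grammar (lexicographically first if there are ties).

( b b )

length 3: no string has ≥2 trees
length 4: ( b b ) has 2 parse trees

Two derivations of ( b b ):
  E ⇒ ( Atom ) ⇒ ( b Atom ) ⇒ ( b b )
  E ⇒ ( Atom ) ⇒ ( Atom b ) ⇒ ( b b )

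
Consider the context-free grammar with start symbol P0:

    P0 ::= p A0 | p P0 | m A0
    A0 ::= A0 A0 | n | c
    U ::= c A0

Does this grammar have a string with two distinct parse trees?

Ambiguous

Witness: m c c c

Derivation 1: P0 ⇒ m A0 ⇒ m A0 A0 ⇒ m A0 A0 A0 ⇒ m c A0 A0 ⇒ m c c A0 ⇒ m c c c
Derivation 2: P0 ⇒ m A0 ⇒ m A0 A0 ⇒ m c A0 ⇒ m c A0 A0 ⇒ m c c A0 ⇒ m c c c

Two distinct leftmost derivations for the same string.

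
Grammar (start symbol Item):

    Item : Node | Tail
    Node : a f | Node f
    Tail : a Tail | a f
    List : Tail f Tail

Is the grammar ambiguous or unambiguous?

Witness: a f

Derivation 1: Item ⇒ Node ⇒ a f
Derivation 2: Item ⇒ Tail ⇒ a f

Two distinct leftmost derivations for the same string.

Ambiguous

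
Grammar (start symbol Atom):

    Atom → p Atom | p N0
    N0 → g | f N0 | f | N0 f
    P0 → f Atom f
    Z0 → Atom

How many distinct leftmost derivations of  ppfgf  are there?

2

Parse trees for ppfgf:
  [Atom p [Atom p [N0 f [N0 [N0 g] f]]]]
  [Atom p [Atom p [N0 [N0 f [N0 g]] f]]]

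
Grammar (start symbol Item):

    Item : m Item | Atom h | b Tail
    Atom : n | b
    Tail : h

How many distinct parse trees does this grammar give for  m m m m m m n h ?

Parse trees for m m m m m m n h:
  [Item m [Item m [Item m [Item m [Item m [Item m [Item [Atom n] h]]]]]]]

1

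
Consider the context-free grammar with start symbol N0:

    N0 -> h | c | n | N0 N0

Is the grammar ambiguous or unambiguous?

Ambiguous

Witness: c c c

Derivation 1: N0 ⇒ N0 N0 ⇒ c N0 ⇒ c N0 N0 ⇒ c c N0 ⇒ c c c
Derivation 2: N0 ⇒ N0 N0 ⇒ N0 N0 N0 ⇒ c N0 N0 ⇒ c c N0 ⇒ c c c

Two distinct leftmost derivations for the same string.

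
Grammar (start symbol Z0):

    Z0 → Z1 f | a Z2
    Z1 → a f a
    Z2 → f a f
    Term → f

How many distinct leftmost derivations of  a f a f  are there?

Parse trees for a f a f:
  [Z0 [Z1 a f a] f]
  [Z0 a [Z2 f a f]]

2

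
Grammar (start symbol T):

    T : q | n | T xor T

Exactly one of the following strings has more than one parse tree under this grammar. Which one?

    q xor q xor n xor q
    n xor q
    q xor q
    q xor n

q xor q xor n xor q: 5 trees
n xor q: 1 tree
q xor q: 1 tree
q xor n: 1 tree

q xor q xor n xor q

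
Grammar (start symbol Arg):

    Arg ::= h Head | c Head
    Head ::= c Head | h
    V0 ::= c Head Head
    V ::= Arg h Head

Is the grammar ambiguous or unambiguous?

Only Arg, Head are reachable from Arg; ignoring the rest: Each reachable nonterminal has at most one production per leading terminal, and all productions are right-linear; the derivation is determined token-by-token.

Unambiguous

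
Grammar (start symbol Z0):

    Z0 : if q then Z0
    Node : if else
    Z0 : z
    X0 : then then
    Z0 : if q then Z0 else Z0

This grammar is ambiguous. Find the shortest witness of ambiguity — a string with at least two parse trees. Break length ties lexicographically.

if q then if q then z else z

length 1: no string has ≥2 trees
length 4: no string has ≥2 trees
length 6: no string has ≥2 trees
length 7: no string has ≥2 trees
length 9: if q then if q then z else z has 2 parse trees

Two derivations of if q then if q then z else z:
  Z0 ⇒ if q then Z0 ⇒ if q then if q then Z0 else Z0 ⇒ if q then if q then z else Z0 ⇒ if q then if q then z else z
  Z0 ⇒ if q then Z0 else Z0 ⇒ if q then if q then Z0 else Z0 ⇒ if q then if q then z else Z0 ⇒ if q then if q then z else z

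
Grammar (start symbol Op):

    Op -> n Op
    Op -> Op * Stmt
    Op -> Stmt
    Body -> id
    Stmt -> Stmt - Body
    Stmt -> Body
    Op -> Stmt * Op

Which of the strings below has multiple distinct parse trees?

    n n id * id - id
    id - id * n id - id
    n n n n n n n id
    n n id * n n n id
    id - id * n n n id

n n id * id - id: 4 trees
id - id * n id - id: 1 tree
n n n n n n n id: 1 tree
n n id * n n n id: 1 tree
id - id * n n n id: 1 tree

n n id * id - id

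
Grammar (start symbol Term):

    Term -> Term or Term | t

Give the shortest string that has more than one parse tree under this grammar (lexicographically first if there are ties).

length 1: no string has ≥2 trees
length 3: no string has ≥2 trees
length 5: t or t or t has 2 parse trees

Two derivations of t or t or t:
  Term ⇒ Term or Term ⇒ Term or Term or Term ⇒ t or Term or Term ⇒ t or t or Term ⇒ t or t or t
  Term ⇒ Term or Term ⇒ t or Term ⇒ t or Term or Term ⇒ t or t or Term ⇒ t or t or t

t or t or t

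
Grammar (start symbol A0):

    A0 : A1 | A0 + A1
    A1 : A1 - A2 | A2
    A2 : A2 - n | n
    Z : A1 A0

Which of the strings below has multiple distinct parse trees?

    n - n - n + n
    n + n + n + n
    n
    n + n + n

n - n - n + n: 4 trees
n + n + n + n: 1 tree
n: 1 tree
n + n + n: 1 tree

n - n - n + n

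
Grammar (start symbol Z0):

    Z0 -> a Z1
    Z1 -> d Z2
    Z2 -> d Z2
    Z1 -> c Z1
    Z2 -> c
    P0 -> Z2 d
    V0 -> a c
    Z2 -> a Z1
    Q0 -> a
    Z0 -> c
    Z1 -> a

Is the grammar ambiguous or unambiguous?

Only Z0, Z1, Z2 are reachable from Z0; ignoring the rest: Each reachable nonterminal has at most one production per leading terminal, and all productions are right-linear; the derivation is determined token-by-token.

Unambiguous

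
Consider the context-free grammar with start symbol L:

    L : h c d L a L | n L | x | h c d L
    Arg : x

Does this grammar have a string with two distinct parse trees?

Ambiguous

Witness: h c d h c d x a x

Derivation 1: L ⇒ h c d L a L ⇒ h c d h c d L a L ⇒ h c d h c d x a L ⇒ h c d h c d x a x
Derivation 2: L ⇒ h c d L ⇒ h c d h c d L a L ⇒ h c d h c d x a L ⇒ h c d h c d x a x

Two distinct leftmost derivations for the same string.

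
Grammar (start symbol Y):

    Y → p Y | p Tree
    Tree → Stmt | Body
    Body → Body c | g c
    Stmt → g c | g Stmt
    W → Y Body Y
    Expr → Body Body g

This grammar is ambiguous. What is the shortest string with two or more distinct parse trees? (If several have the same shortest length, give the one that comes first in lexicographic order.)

length 3: p g c has 2 parse trees

Two derivations of p g c:
  Y ⇒ p Tree ⇒ p Stmt ⇒ p g c
  Y ⇒ p Tree ⇒ p Body ⇒ p g c

p g c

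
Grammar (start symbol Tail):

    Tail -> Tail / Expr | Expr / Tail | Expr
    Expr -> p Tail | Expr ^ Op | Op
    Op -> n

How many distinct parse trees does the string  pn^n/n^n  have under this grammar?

Parse trees for pn^n/n^n:
  [Tail [Tail [Expr p [Tail [Expr [Expr [Op n]] ^ [Op n]]]]] / [Expr [Expr [Op n]] ^ [Op n]]]
  [Tail [Tail [Expr [Expr p [Tail [Expr [Op n]]]] ^ [Op n]]] / [Expr [Expr [Op n]] ^ [Op n]]]
  [Tail [Expr p [Tail [Expr [Expr [Op n]] ^ [Op n]]]] / [Tail [Expr [Expr [Op n]] ^ [Op n]]]]
  [Tail [Expr [Expr p [Tail [Expr [Op n]]]] ^ [Op n]] / [Tail [Expr [Expr [Op n]] ^ [Op n]]]]
  [Tail [Expr p [Tail [Tail [Expr [Expr [Op n]] ^ [Op n]]] / [Expr [Expr [Op n]] ^ [Op n]]]]]
  [Tail [Expr p [Tail [Expr [Expr [Op n]] ^ [Op n]] / [Tail [Expr [Expr [Op n]] ^ [Op n]]]]]]
  [Tail [Expr [Expr p [Tail [Tail [Expr [Expr [Op n]] ^ [Op n]]] / [Expr [Op n]]]] ^ [Op n]]]
  [Tail [Expr [Expr p [Tail [Expr [Expr [Op n]] ^ [Op n]] / [Tail [Expr [Op n]]]]] ^ [Op n]]]

8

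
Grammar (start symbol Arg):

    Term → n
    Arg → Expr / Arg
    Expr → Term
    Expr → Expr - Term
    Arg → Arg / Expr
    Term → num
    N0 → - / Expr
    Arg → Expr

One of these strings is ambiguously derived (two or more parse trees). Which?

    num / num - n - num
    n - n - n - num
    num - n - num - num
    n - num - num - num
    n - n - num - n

num / num - n - num: 2 trees
n - n - n - num: 1 tree
num - n - num - num: 1 tree
n - num - num - num: 1 tree
n - n - num - n: 1 tree

num / num - n - num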